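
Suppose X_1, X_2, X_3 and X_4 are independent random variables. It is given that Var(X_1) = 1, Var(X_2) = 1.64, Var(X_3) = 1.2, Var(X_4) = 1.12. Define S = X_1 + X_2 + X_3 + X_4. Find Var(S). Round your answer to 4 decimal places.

By independence, Var(S) = (1)²Var(X_1) + (1)²Var(X_2) + (1)²Var(X_3) + (1)²Var(X_4)
= (1)²·1 + (1)²·1.64 + (1)²·1.2 + (1)²·1.12 = 4.96

4.9600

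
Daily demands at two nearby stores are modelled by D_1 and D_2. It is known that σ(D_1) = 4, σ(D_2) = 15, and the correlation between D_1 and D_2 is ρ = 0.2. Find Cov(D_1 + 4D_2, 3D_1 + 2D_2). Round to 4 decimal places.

Var(D_1) = (4)² = 16;  Var(D_2) = (15)² = 225
Cov(D_1,D_2) = ρ·σ(D_1)·σ(D_2) = 0.2·4·15 = 12
Cov(D_1 + 4D_2, 3D_1 + 2D_2) = (1)(3)Var(D_1) + (4)(2)Var(D_2) + [(1)(2) + (4)(3)]Cov(D_1,D_2)
= 3·16 + 8·225 + 14·12 = 2016

2016.0000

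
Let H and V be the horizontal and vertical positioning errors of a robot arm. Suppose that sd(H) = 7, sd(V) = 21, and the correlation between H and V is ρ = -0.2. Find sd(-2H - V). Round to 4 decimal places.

22.7903

var(H) = (7)² = 49;  var(V) = (21)² = 441
Cov(H,V) = ρ·sd(H)·sd(V) = -0.2·7·21 = -29.4
var(-2H - V) = (-2)²·var(H) + (-1)²·var(V) + 2·(-2)·(-1)·Cov(H,V)
= 4·49 + 1·441 + 4·-29.4 = 519.4
sd(-2H - V) = √519.4 ≈ 22.7903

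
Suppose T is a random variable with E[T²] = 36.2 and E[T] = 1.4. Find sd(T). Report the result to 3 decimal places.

var(T) = 36.2 − (1.4)² = 34.24
sd(T) = √34.24 ≈ 5.851

5.851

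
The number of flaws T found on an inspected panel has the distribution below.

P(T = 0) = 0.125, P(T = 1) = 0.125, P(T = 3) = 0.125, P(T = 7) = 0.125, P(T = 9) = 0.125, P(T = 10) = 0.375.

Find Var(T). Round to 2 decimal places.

15.94

E[T] = (0)(0.125) + (1)(0.125) + (3)(0.125) + (7)(0.125) + (9)(0.125) + (10)(0.375) = 6.25
E[T²] = (0)²(0.125) + (1)²(0.125) + (3)²(0.125) + (7)²(0.125) + (9)²(0.125) + (10)²(0.375) = 55
Var(T) = E[T²] − (E[T])² = 55 − (6.25)² = 15.9375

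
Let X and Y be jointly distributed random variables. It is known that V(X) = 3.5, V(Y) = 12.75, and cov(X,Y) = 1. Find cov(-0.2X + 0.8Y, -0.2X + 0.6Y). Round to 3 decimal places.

cov(-0.2X + 0.8Y, -0.2X + 0.6Y) = (-0.2)(-0.2)V(X) + (0.8)(0.6)V(Y) + [(-0.2)(0.6) + (0.8)(-0.2)]cov(X,Y)
= 0.04·3.5 + 0.48·12.75 + -0.28·1 = 5.98

5.980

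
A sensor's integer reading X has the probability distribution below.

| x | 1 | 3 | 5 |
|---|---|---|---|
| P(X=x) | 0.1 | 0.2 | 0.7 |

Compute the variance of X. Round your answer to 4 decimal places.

1.7600

E[X] = (1)(0.1) + (3)(0.2) + (5)(0.7) = 4.2
E[X²] = (1)²(0.1) + (3)²(0.2) + (5)²(0.7) = 19.4
var(X) = E[X²] − (E[X])² = 19.4 − (4.2)² = 1.76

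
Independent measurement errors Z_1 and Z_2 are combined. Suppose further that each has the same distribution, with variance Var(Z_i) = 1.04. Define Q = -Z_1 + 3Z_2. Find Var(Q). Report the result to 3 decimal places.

10.400

By independence, Var(Q) = (-1)²Var(Z_1) + (3)²Var(Z_2)
= (-1)²·1.04 + (3)²·1.04 = 10.4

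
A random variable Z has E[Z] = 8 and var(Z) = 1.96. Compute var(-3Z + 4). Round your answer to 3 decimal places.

17.640

var(-3Z + 4) = (-3)²·var(Z) = 9·1.96 = 17.64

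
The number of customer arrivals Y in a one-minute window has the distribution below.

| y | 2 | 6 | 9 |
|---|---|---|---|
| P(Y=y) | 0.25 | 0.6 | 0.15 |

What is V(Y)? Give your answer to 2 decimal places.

5.05

E[Y] = (2)(0.25) + (6)(0.6) + (9)(0.15) = 5.45
E[Y²] = (2)²(0.25) + (6)²(0.6) + (9)²(0.15) = 34.75
V(Y) = E[Y²] − (E[Y])² = 34.75 − (5.45)² = 5.0475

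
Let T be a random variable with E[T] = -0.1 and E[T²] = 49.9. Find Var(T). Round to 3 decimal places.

Var(T) = 49.9 − (-0.1)² = 49.89

49.890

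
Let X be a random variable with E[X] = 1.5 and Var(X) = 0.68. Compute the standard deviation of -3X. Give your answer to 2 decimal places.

Var(-3X) = (-3)²·0.68 = 6.12
σ(-3X) = √6.12 ≈ 2.47

2.47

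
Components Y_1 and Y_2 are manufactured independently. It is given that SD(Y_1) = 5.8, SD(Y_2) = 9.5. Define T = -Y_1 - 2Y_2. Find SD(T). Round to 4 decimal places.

Var(Y_1) = 33.64, Var(Y_2) = 90.25
By independence, Var(T) = (-1)²Var(Y_1) + (-2)²Var(Y_2)
= (-1)²·33.64 + (-2)²·90.25 = 394.64
SD(T) = √394.64 ≈ 19.8655

19.8655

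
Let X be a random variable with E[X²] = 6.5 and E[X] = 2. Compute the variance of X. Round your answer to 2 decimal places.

V(X) = 6.5 − (2)² = 2.5

2.50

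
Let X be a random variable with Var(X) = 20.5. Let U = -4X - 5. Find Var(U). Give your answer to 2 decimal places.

Var(-4X - 5) = (-4)²·Var(X) = 16·20.5 = 328

328.00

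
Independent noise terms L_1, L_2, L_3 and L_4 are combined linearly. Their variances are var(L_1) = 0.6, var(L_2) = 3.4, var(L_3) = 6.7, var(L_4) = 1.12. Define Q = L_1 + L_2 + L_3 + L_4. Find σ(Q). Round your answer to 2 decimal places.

By independence, var(Q) = (1)²var(L_1) + (1)²var(L_2) + (1)²var(L_3) + (1)²var(L_4)
= (1)²·0.6 + (1)²·3.4 + (1)²·6.7 + (1)²·1.12 = 11.82
σ(Q) = √11.82 ≈ 3.44

3.44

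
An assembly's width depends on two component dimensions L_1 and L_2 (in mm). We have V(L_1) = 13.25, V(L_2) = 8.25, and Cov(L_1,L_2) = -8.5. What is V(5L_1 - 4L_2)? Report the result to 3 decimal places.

803.250

V(5L_1 - 4L_2) = (5)²·V(L_1) + (-4)²·V(L_2) + 2·(5)·(-4)·Cov(L_1,L_2)
= 25·13.25 + 16·8.25 + -40·-8.5 = 803.25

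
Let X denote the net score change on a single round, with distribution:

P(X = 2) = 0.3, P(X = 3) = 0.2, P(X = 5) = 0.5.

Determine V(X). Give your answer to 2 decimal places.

E[X] = (2)(0.3) + (3)(0.2) + (5)(0.5) = 3.7
E[X²] = (2)²(0.3) + (3)²(0.2) + (5)²(0.5) = 15.5
V(X) = E[X²] − (E[X])² = 15.5 − (3.7)² = 1.81

1.81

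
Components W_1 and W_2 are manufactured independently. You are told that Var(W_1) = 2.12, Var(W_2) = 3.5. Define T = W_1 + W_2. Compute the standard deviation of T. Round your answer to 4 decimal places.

By independence, Var(T) = (1)²Var(W_1) + (1)²Var(W_2)
= (1)²·2.12 + (1)²·3.5 = 5.62
σ(T) = √5.62 ≈ 2.3707

2.3707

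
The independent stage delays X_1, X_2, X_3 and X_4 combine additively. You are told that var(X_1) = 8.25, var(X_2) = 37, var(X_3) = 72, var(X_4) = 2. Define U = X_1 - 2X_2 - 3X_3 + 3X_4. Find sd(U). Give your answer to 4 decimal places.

28.6749

By independence, var(U) = (1)²var(X_1) + (-2)²var(X_2) + (-3)²var(X_3) + (3)²var(X_4)
= (1)²·8.25 + (-2)²·37 + (-3)²·72 + (3)²·2 = 822.25
sd(U) = √822.25 ≈ 28.6749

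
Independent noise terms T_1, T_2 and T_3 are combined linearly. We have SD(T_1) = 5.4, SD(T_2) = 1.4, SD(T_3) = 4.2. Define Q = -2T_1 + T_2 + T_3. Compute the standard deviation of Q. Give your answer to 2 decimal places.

Var(T_1) = 29.16, Var(T_2) = 1.96, Var(T_3) = 17.64
By independence, Var(Q) = (-2)²Var(T_1) + (1)²Var(T_2) + (1)²Var(T_3)
= (-2)²·29.16 + (1)²·1.96 + (1)²·17.64 = 136.24
SD(Q) = √136.24 ≈ 11.67

11.67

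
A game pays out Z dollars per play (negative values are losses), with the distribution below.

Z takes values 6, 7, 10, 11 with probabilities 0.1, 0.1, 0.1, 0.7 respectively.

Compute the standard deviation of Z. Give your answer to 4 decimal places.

1.7889

E[Z] = (6)(0.1) + (7)(0.1) + (10)(0.1) + (11)(0.7) = 10
E[Z²] = (6)²(0.1) + (7)²(0.1) + (10)²(0.1) + (11)²(0.7) = 103.2
Var(Z) = E[Z²] − (E[Z])² = 103.2 − (10)² = 3.2
σ(Z) = √3.2 ≈ 1.7889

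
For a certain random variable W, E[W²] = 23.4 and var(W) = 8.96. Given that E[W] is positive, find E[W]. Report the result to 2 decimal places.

3.80

(E[W])² = E[W²] − var(W) = 23.4 − 8.96 = 14.44
E[W] = √14.44 = 3.8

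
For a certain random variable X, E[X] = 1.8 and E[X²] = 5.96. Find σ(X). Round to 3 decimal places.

V(X) = 5.96 − (1.8)² = 2.72
σ(X) = √2.72 ≈ 1.649

1.649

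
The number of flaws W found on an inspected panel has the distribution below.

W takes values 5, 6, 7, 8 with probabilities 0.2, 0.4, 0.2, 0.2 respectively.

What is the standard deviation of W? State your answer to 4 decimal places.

E[W] = (5)(0.2) + (6)(0.4) + (7)(0.2) + (8)(0.2) = 6.4
E[W²] = (5)²(0.2) + (6)²(0.4) + (7)²(0.2) + (8)²(0.2) = 42
var(W) = E[W²] − (E[W])² = 42 − (6.4)² = 1.04
σ(W) = √1.04 ≈ 1.0198

1.0198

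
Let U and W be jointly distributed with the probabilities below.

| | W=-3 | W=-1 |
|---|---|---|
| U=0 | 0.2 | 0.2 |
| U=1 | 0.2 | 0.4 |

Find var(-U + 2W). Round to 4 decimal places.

E[U] = 0.6,  E[W] = -1.8,  E[UW] = -1
var(U) = 0.6 − (0.6)² = 0.24;  var(W) = 4.2 − (-1.8)² = 0.96
cov(U,W) = -1 − (0.6)(-1.8) = 0.08
var(-U + 2W) = (-1)²·0.24 + (2)²·0.96 + 2·(-1)·(2)·0.08 = 3.76

3.7600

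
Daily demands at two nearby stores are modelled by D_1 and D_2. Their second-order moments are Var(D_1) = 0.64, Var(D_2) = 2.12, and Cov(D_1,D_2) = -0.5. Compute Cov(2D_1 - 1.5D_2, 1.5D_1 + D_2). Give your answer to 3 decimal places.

Cov(2D_1 - 1.5D_2, 1.5D_1 + D_2) = (2)(1.5)Var(D_1) + (-1.5)(1)Var(D_2) + [(2)(1) + (-1.5)(1.5)]Cov(D_1,D_2)
= 3·0.64 + -1.5·2.12 + -0.25·-0.5 = -1.135

-1.135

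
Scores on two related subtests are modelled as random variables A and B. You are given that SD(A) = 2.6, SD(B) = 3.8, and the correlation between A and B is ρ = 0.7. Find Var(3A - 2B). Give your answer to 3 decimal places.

35.608

Var(A) = (2.6)² = 6.76;  Var(B) = (3.8)² = 14.44
Cov(A,B) = ρ·SD(A)·SD(B) = 0.7·2.6·3.8 = 6.916
Var(3A - 2B) = (3)²·Var(A) + (-2)²·Var(B) + 2·(3)·(-2)·Cov(A,B)
= 9·6.76 + 4·14.44 + -12·6.916 = 35.608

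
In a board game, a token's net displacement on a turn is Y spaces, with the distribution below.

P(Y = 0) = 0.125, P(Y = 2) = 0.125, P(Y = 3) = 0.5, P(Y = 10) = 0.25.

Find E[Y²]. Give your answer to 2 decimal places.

E[Y²] = (0)²(0.125) + (2)²(0.125) + (3)²(0.5) + (10)²(0.25) = 30

30.00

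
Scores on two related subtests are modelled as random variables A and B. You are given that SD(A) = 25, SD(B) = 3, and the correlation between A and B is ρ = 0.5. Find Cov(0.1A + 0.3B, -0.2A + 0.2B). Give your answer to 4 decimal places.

Var(A) = (25)² = 625;  Var(B) = (3)² = 9
Cov(A,B) = ρ·SD(A)·SD(B) = 0.5·25·3 = 37.5
Cov(0.1A + 0.3B, -0.2A + 0.2B) = (0.1)(-0.2)Var(A) + (0.3)(0.2)Var(B) + [(0.1)(0.2) + (0.3)(-0.2)]Cov(A,B)
= -0.02·625 + 0.06·9 + -0.04·37.5 = -13.46

-13.4600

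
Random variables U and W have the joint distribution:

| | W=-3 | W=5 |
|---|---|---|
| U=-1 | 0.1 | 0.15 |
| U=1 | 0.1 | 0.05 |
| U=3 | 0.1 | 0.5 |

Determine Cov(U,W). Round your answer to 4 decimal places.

E[U] = 1.7,  E[W] = 2.6
E[UW] = 6.1
Cov(U,W) = E[UW] − E[U]E[W] = 6.1 − (1.7)(2.6) = 1.68

1.6800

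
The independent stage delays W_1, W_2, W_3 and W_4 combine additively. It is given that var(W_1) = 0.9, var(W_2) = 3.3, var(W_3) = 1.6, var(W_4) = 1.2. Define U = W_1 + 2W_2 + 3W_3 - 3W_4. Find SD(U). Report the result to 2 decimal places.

6.27

By independence, var(U) = (1)²var(W_1) + (2)²var(W_2) + (3)²var(W_3) + (-3)²var(W_4)
= (1)²·0.9 + (2)²·3.3 + (3)²·1.6 + (-3)²·1.2 = 39.3
SD(U) = √39.3 ≈ 6.27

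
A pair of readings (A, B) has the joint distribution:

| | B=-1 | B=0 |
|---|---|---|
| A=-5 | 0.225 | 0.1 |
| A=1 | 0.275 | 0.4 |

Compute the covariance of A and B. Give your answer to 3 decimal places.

E[A] = -0.95,  E[B] = -0.5
E[AB] = 0.85
Cov(A,B) = E[AB] − E[A]E[B] = 0.85 − (-0.95)(-0.5) = 0.375

0.375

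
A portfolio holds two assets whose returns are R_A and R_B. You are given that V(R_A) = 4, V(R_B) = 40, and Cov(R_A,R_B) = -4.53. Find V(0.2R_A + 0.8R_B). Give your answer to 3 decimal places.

24.310

V(0.2R_A + 0.8R_B) = (0.2)²·V(R_A) + (0.8)²·V(R_B) + 2·(0.2)·(0.8)·Cov(R_A,R_B)
= 0.04·4 + 0.64·40 + 0.32·-4.53 = 24.3104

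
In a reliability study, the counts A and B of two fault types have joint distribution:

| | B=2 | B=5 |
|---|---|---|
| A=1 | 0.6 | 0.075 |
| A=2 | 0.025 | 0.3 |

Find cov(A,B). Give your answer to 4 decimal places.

0.5344

E[A] = 1.325,  E[B] = 3.125
E[AB] = 4.675
cov(A,B) = E[AB] − E[A]E[B] = 4.675 − (1.325)(3.125) = 0.534375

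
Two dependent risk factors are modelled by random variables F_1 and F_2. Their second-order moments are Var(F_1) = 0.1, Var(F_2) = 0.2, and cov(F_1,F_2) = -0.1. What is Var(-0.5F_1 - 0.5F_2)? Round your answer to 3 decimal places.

0.025

Var(-0.5F_1 - 0.5F_2) = (-0.5)²·Var(F_1) + (-0.5)²·Var(F_2) + 2·(-0.5)·(-0.5)·cov(F_1,F_2)
= 0.25·0.1 + 0.25·0.2 + 0.5·-0.1 = 0.025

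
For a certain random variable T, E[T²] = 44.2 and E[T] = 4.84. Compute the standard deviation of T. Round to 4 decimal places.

4.5579

var(T) = 44.2 − (4.84)² = 20.7744
SD(T) = √20.7744 ≈ 4.5579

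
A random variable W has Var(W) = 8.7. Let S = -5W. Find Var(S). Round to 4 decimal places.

Var(-5W) = (-5)²·Var(W) = 25·8.7 = 217.5

217.5000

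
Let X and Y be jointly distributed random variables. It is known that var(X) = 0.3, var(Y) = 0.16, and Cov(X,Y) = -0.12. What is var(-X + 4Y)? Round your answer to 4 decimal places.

3.8200

var(-X + 4Y) = (-1)²·var(X) + (4)²·var(Y) + 2·(-1)·(4)·Cov(X,Y)
= 1·0.3 + 16·0.16 + -8·-0.12 = 3.82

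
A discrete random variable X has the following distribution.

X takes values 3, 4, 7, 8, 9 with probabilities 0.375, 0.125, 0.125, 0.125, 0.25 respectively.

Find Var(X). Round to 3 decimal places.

E[X] = (3)(0.375) + (4)(0.125) + (7)(0.125) + (8)(0.125) + (9)(0.25) = 5.75
E[X²] = (3)²(0.375) + (4)²(0.125) + (7)²(0.125) + (8)²(0.125) + (9)²(0.25) = 39.75
Var(X) = E[X²] − (E[X])² = 39.75 − (5.75)² = 6.6875

6.688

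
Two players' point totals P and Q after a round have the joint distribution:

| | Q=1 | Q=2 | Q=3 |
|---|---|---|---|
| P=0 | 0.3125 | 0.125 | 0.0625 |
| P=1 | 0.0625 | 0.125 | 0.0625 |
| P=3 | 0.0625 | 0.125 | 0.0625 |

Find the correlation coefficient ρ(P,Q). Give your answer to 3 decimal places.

0.272

E[P] = 1,  E[Q] = 1.75
E[PQ] = 2
Cov(P,Q) = E[PQ] − E[P]E[Q] = 2 − (1)(1.75) = 0.25
Var(P) = 1.5,  Var(Q) = 0.5625
ρ = 0.25 / √(1.5·0.5625) ≈ 0.272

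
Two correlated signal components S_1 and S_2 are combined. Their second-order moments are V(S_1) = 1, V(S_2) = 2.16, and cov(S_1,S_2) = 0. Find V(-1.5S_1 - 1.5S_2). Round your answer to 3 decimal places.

V(-1.5S_1 - 1.5S_2) = (-1.5)²·V(S_1) + (-1.5)²·V(S_2) + 2·(-1.5)·(-1.5)·cov(S_1,S_2)
= 2.25·1 + 2.25·2.16 + 4.5·0 = 7.11

7.110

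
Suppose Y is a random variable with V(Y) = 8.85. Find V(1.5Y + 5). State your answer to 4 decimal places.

19.9125

V(1.5Y + 5) = (1.5)²·V(Y) = 2.25·8.85 = 19.9125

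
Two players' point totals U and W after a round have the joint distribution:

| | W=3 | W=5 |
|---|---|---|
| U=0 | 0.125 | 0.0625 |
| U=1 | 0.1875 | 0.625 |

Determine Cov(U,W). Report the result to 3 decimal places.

0.133

E[U] = 0.8125,  E[W] = 4.375
E[UW] = 3.6875
Cov(U,W) = E[UW] − E[U]E[W] = 3.6875 − (0.8125)(4.375) = 0.1328125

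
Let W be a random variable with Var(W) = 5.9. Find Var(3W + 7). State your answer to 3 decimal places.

Var(3W + 7) = (3)²·Var(W) = 9·5.9 = 53.1

53.100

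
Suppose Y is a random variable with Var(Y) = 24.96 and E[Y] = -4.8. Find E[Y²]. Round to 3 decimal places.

48.000

E[Y²] = Var(Y) + (E[Y])² = 24.96 + (-4.8)² = 48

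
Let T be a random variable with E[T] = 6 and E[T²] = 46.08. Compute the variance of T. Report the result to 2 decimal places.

10.08

Var(T) = 46.08 − (6)² = 10.08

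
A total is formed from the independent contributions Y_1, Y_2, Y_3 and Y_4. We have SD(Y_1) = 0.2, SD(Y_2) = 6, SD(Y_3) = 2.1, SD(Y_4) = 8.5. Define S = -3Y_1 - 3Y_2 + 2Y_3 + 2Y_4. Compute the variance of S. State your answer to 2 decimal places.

631.00

V(Y_1) = 0.04, V(Y_2) = 36, V(Y_3) = 4.41, V(Y_4) = 72.25
By independence, V(S) = (-3)²V(Y_1) + (-3)²V(Y_2) + (2)²V(Y_3) + (2)²V(Y_4)
= (-3)²·0.04 + (-3)²·36 + (2)²·4.41 + (2)²·72.25 = 631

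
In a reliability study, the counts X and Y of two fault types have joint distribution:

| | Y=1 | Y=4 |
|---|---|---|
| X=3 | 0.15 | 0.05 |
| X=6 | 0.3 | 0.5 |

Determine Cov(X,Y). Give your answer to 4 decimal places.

E[X] = 5.4,  E[Y] = 2.65
E[XY] = 14.85
Cov(X,Y) = E[XY] − E[X]E[Y] = 14.85 − (5.4)(2.65) = 0.54

0.5400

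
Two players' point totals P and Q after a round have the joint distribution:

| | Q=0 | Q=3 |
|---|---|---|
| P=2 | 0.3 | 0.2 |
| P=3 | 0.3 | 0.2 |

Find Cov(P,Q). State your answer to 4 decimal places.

0.0000

E[P] = 2.5,  E[Q] = 1.2
E[PQ] = 3
Cov(P,Q) = E[PQ] − E[P]E[Q] = 3 − (2.5)(1.2) = 0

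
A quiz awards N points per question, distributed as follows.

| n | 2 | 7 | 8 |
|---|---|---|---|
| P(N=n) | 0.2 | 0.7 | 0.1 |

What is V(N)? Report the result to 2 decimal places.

E[N] = (2)(0.2) + (7)(0.7) + (8)(0.1) = 6.1
E[N²] = (2)²(0.2) + (7)²(0.7) + (8)²(0.1) = 41.5
V(N) = E[N²] − (E[N])² = 41.5 − (6.1)² = 4.29

4.29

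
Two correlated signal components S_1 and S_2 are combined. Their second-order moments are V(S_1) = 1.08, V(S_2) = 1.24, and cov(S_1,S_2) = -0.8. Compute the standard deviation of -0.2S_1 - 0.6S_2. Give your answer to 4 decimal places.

0.5455

V(-0.2S_1 - 0.6S_2) = (-0.2)²·V(S_1) + (-0.6)²·V(S_2) + 2·(-0.2)·(-0.6)·cov(S_1,S_2)
= 0.04·1.08 + 0.36·1.24 + 0.24·-0.8 = 0.2976
σ(-0.2S_1 - 0.6S_2) = √0.2976 ≈ 0.5455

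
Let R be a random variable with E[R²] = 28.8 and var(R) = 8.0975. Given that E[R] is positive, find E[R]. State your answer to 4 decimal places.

(E[R])² = E[R²] − var(R) = 28.8 − 8.0975 = 20.7025
E[R] = √20.7025 = 4.55

4.5500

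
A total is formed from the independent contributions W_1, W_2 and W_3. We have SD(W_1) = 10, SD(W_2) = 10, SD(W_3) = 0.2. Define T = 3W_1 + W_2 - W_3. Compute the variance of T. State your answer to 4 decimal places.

1000.0400

Var(W_1) = 100, Var(W_2) = 100, Var(W_3) = 0.04
By independence, Var(T) = (3)²Var(W_1) + (1)²Var(W_2) + (-1)²Var(W_3)
= (3)²·100 + (1)²·100 + (-1)²·0.04 = 1000.04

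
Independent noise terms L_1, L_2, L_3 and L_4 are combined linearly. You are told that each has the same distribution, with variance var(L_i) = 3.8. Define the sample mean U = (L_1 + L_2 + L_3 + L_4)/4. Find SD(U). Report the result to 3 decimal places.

0.975

By independence, var(U) = (0.25)²var(L_1) + (0.25)²var(L_2) + (0.25)²var(L_3) + (0.25)²var(L_4)
= (0.25)²·3.8 + (0.25)²·3.8 + (0.25)²·3.8 + (0.25)²·3.8 = 0.95
SD(U) = √0.95 ≈ 0.975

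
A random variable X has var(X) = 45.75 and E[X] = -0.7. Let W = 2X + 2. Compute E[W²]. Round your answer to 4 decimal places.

E[2X + 2] = 2·-0.7 + 2 = 0.6
var(2X + 2) = (2)²·45.75 = 183
E[W²] = var(W) + (E[W])² = 183 + (0.6)² = 183.36

183.3600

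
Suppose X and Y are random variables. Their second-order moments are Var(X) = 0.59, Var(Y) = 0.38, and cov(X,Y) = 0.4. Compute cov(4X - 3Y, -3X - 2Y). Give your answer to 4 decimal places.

-4.4000

cov(4X - 3Y, -3X - 2Y) = (4)(-3)Var(X) + (-3)(-2)Var(Y) + [(4)(-2) + (-3)(-3)]cov(X,Y)
= -12·0.59 + 6·0.38 + 1·0.4 = -4.4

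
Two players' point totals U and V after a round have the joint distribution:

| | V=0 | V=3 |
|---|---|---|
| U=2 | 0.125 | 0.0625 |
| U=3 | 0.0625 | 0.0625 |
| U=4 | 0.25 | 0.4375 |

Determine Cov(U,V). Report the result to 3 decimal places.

E[U] = 3.5,  E[V] = 1.6875
E[UV] = 6.1875
Cov(U,V) = E[UV] − E[U]E[V] = 6.1875 − (3.5)(1.6875) = 0.28125

0.281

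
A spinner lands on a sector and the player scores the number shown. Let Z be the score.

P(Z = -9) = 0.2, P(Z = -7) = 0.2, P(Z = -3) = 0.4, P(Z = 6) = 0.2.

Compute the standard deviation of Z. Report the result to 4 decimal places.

5.1536

E[Z] = (-9)(0.2) + (-7)(0.2) + (-3)(0.4) + (6)(0.2) = -3.2
E[Z²] = (-9)²(0.2) + (-7)²(0.2) + (-3)²(0.4) + (6)²(0.2) = 36.8
Var(Z) = E[Z²] − (E[Z])² = 36.8 − (-3.2)² = 26.56
SD(Z) = √26.56 ≈ 5.1536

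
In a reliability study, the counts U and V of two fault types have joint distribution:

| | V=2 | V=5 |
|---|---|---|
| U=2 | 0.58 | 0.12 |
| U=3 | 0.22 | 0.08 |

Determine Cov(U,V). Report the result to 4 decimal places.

E[U] = 2.3,  E[V] = 2.6
E[UV] = 6.04
Cov(U,V) = E[UV] − E[U]E[V] = 6.04 − (2.3)(2.6) = 0.06

0.0600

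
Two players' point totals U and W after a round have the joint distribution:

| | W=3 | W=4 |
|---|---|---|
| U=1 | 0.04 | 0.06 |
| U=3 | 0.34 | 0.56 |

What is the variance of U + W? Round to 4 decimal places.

E[U] = 2.8,  E[W] = 3.62,  E[UW] = 10.14
var(U) = 8.2 − (2.8)² = 0.36;  var(W) = 13.34 − (3.62)² = 0.2356
Cov(U,W) = 10.14 − (2.8)(3.62) = 0.004
var(U + W) = (1)²·0.36 + (1)²·0.2356 + 2·(1)·(1)·0.004 = 0.6036

0.6036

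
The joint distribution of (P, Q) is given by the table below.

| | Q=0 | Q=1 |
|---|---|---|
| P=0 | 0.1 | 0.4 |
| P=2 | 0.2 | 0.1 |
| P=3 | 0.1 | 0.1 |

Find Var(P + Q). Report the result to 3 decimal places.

E[P] = 1.2,  E[Q] = 0.6,  E[PQ] = 0.5
Var(P) = 3 − (1.2)² = 1.56;  Var(Q) = 0.6 − (0.6)² = 0.24
Cov(P,Q) = 0.5 − (1.2)(0.6) = -0.22
Var(P + Q) = (1)²·1.56 + (1)²·0.24 + 2·(1)·(1)·-0.22 = 1.36

1.360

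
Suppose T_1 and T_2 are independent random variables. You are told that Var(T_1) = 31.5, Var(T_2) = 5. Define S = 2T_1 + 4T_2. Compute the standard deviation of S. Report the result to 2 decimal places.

By independence, Var(S) = (2)²Var(T_1) + (4)²Var(T_2)
= (2)²·31.5 + (4)²·5 = 206
SD(S) = √206 ≈ 14.35

14.35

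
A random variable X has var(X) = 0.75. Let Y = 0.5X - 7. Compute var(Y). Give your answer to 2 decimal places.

0.19

var(0.5X - 7) = (0.5)²·var(X) = 0.25·0.75 = 0.1875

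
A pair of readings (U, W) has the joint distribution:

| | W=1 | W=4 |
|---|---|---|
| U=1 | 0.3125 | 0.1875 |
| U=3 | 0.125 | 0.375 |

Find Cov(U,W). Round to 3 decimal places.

E[U] = 2,  E[W] = 2.6875
E[UW] = 5.9375
Cov(U,W) = E[UW] − E[U]E[W] = 5.9375 − (2)(2.6875) = 0.5625

0.563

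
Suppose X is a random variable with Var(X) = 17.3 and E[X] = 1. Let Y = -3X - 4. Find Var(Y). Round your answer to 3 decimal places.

155.700

Var(-3X - 4) = (-3)²·Var(X) = 9·17.3 = 155.7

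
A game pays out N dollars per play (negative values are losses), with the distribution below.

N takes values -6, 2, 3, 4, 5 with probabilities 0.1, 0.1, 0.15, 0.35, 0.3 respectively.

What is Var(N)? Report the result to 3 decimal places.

9.748

E[N] = (-6)(0.1) + (2)(0.1) + (3)(0.15) + (4)(0.35) + (5)(0.3) = 2.95
E[N²] = (-6)²(0.1) + (2)²(0.1) + (3)²(0.15) + (4)²(0.35) + (5)²(0.3) = 18.45
Var(N) = E[N²] − (E[N])² = 18.45 − (2.95)² = 9.7475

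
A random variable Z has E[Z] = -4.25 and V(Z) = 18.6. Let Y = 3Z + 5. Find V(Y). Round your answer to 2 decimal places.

167.40

V(3Z + 5) = (3)²·V(Z) = 9·18.6 = 167.4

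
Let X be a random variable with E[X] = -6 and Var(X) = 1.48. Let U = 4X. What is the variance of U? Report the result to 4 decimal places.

23.6800

Var(4X) = (4)²·Var(X) = 16·1.48 = 23.68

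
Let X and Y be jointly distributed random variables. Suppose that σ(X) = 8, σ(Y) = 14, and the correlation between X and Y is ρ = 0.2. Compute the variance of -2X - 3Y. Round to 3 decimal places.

var(X) = (8)² = 64;  var(Y) = (14)² = 196
cov(X,Y) = ρ·σ(X)·σ(Y) = 0.2·8·14 = 22.4
var(-2X - 3Y) = (-2)²·var(X) + (-3)²·var(Y) + 2·(-2)·(-3)·cov(X,Y)
= 4·64 + 9·196 + 12·22.4 = 2288.8

2288.800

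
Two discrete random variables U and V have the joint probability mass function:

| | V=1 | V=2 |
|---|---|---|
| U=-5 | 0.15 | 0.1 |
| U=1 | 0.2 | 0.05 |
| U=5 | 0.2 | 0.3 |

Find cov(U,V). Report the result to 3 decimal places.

E[U] = 1.5,  E[V] = 1.45
E[UV] = 2.55
cov(U,V) = E[UV] − E[U]E[V] = 2.55 − (1.5)(1.45) = 0.375

0.375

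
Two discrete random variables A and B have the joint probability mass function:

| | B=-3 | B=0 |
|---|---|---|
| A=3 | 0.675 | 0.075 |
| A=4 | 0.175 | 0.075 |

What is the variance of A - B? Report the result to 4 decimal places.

1.1100

E[A] = 3.25,  E[B] = -2.55,  E[AB] = -8.175
Var(A) = 10.75 − (3.25)² = 0.1875;  Var(B) = 7.65 − (-2.55)² = 1.1475
cov(A,B) = -8.175 − (3.25)(-2.55) = 0.1125
Var(A - B) = (1)²·0.1875 + (-1)²·1.1475 + 2·(1)·(-1)·0.1125 = 1.11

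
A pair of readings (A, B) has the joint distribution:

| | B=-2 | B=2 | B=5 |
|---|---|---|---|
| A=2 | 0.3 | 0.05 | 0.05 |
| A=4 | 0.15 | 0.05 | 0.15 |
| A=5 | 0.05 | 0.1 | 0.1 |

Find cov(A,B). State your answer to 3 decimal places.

E[A] = 3.45,  E[B] = 0.9
E[AB] = 4.7
cov(A,B) = E[AB] − E[A]E[B] = 4.7 − (3.45)(0.9) = 1.595

1.595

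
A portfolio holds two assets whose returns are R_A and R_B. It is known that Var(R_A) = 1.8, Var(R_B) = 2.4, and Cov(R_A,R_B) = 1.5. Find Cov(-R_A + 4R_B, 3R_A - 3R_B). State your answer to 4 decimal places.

Cov(-R_A + 4R_B, 3R_A - 3R_B) = (-1)(3)Var(R_A) + (4)(-3)Var(R_B) + [(-1)(-3) + (4)(3)]Cov(R_A,R_B)
= -3·1.8 + -12·2.4 + 15·1.5 = -11.7

-11.7000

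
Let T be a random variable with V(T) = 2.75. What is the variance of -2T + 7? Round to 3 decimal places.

V(-2T + 7) = (-2)²·V(T) = 4·2.75 = 11

11.000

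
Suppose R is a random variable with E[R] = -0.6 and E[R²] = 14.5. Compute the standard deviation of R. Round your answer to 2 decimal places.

3.76

var(R) = 14.5 − (-0.6)² = 14.14
sd(R) = √14.14 ≈ 3.76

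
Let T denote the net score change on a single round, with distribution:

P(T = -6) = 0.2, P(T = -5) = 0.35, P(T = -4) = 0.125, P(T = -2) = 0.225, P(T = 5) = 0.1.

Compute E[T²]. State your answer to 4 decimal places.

E[T²] = (-6)²(0.2) + (-5)²(0.35) + (-4)²(0.125) + (-2)²(0.225) + (5)²(0.1) = 21.35

21.3500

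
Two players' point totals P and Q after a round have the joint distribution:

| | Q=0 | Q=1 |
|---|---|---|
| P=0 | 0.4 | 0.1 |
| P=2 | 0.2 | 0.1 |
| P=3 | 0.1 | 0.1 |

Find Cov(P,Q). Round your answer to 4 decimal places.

E[P] = 1.2,  E[Q] = 0.3
E[PQ] = 0.5
Cov(P,Q) = E[PQ] − E[P]E[Q] = 0.5 − (1.2)(0.3) = 0.14

0.1400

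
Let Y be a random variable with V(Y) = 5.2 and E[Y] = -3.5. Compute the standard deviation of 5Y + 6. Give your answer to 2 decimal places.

11.40

V(5Y + 6) = (5)²·5.2 = 130
SD(5Y + 6) = √130 ≈ 11.40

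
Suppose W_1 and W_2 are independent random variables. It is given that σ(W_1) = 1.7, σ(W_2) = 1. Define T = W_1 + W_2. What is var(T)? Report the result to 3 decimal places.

3.890

var(W_1) = 2.89, var(W_2) = 1
By independence, var(T) = (1)²var(W_1) + (1)²var(W_2)
= (1)²·2.89 + (1)²·1 = 3.89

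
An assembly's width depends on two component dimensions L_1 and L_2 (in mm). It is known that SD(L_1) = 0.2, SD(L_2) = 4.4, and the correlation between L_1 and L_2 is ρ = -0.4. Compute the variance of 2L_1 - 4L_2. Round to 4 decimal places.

315.5520

Var(L_1) = (0.2)² = 0.04;  Var(L_2) = (4.4)² = 19.36
Cov(L_1,L_2) = ρ·SD(L_1)·SD(L_2) = -0.4·0.2·4.4 = -0.352
Var(2L_1 - 4L_2) = (2)²·Var(L_1) + (-4)²·Var(L_2) + 2·(2)·(-4)·Cov(L_1,L_2)
= 4·0.04 + 16·19.36 + -16·-0.352 = 315.552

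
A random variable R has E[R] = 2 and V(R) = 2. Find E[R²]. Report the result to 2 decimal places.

E[R²] = V(R) + (E[R])² = 2 + (2)² = 6

6.00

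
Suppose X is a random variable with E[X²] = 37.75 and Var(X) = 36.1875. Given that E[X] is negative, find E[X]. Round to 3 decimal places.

-1.250

(E[X])² = E[X²] − Var(X) = 37.75 − 36.1875 = 1.5625
E[X] = −√1.5625 = -1.25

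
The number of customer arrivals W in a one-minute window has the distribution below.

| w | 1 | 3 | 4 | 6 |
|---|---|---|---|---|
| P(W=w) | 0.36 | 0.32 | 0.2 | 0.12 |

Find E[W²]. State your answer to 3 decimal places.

E[W²] = (1)²(0.36) + (3)²(0.32) + (4)²(0.2) + (6)²(0.12) = 10.76

10.760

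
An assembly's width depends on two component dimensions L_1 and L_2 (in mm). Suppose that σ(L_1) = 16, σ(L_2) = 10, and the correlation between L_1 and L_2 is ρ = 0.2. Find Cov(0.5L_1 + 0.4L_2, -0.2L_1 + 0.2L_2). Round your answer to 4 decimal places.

-16.9600

Var(L_1) = (16)² = 256;  Var(L_2) = (10)² = 100
Cov(L_1,L_2) = ρ·σ(L_1)·σ(L_2) = 0.2·16·10 = 32
Cov(0.5L_1 + 0.4L_2, -0.2L_1 + 0.2L_2) = (0.5)(-0.2)Var(L_1) + (0.4)(0.2)Var(L_2) + [(0.5)(0.2) + (0.4)(-0.2)]Cov(L_1,L_2)
= -0.1·256 + 0.08·100 + 0.02·32 = -16.96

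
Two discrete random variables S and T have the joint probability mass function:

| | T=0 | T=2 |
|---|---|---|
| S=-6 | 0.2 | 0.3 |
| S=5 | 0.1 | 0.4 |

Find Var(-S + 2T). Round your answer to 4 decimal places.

29.2100

E[S] = -0.5,  E[T] = 1.4,  E[ST] = 0.4
Var(S) = 30.5 − (-0.5)² = 30.25;  Var(T) = 2.8 − (1.4)² = 0.84
cov(S,T) = 0.4 − (-0.5)(1.4) = 1.1
Var(-S + 2T) = (-1)²·30.25 + (2)²·0.84 + 2·(-1)·(2)·1.1 = 29.21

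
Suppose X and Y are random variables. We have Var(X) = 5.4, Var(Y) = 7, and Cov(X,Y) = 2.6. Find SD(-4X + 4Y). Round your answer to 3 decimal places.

Var(-4X + 4Y) = (-4)²·Var(X) + (4)²·Var(Y) + 2·(-4)·(4)·Cov(X,Y)
= 16·5.4 + 16·7 + -32·2.6 = 115.2
SD(-4X + 4Y) = √115.2 ≈ 10.733

10.733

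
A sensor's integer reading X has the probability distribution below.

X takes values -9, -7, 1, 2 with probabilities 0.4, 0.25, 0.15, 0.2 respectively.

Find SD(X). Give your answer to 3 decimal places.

E[X] = (-9)(0.4) + (-7)(0.25) + (1)(0.15) + (2)(0.2) = -4.8
E[X²] = (-9)²(0.4) + (-7)²(0.25) + (1)²(0.15) + (2)²(0.2) = 45.6
V(X) = E[X²] − (E[X])² = 45.6 − (-4.8)² = 22.56
SD(X) = √22.56 ≈ 4.750

4.750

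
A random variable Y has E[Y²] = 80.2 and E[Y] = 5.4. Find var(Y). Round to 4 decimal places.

51.0400

var(Y) = 80.2 − (5.4)² = 51.04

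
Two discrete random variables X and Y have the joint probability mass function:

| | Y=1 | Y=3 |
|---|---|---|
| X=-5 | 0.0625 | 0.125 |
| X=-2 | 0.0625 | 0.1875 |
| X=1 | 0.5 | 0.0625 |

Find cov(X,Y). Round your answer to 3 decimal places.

-1.219

E[X] = -0.875,  E[Y] = 1.75
E[XY] = -2.75
cov(X,Y) = E[XY] − E[X]E[Y] = -2.75 − (-0.875)(1.75) = -1.21875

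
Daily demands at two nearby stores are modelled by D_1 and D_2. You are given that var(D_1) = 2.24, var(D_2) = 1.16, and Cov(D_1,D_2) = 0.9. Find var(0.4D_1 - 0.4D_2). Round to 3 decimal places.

0.256

var(0.4D_1 - 0.4D_2) = (0.4)²·var(D_1) + (-0.4)²·var(D_2) + 2·(0.4)·(-0.4)·Cov(D_1,D_2)
= 0.16·2.24 + 0.16·1.16 + -0.32·0.9 = 0.256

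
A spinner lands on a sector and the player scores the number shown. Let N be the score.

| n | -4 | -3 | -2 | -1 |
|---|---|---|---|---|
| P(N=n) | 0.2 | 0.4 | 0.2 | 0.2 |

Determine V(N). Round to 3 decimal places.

1.040

E[N] = (-4)(0.2) + (-3)(0.4) + (-2)(0.2) + (-1)(0.2) = -2.6
E[N²] = (-4)²(0.2) + (-3)²(0.4) + (-2)²(0.2) + (-1)²(0.2) = 7.8
V(N) = E[N²] − (E[N])² = 7.8 − (-2.6)² = 1.04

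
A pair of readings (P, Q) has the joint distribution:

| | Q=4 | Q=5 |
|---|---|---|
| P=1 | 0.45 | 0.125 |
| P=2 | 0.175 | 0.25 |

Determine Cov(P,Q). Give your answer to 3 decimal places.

0.091

E[P] = 1.425,  E[Q] = 4.375
E[PQ] = 6.325
Cov(P,Q) = E[PQ] − E[P]E[Q] = 6.325 − (1.425)(4.375) = 0.090625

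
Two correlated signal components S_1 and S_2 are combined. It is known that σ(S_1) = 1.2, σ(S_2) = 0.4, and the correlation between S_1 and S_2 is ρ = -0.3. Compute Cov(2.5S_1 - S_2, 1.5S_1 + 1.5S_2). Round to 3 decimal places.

4.836

Var(S_1) = (1.2)² = 1.44;  Var(S_2) = (0.4)² = 0.16
Cov(S_1,S_2) = ρ·σ(S_1)·σ(S_2) = -0.3·1.2·0.4 = -0.144
Cov(2.5S_1 - S_2, 1.5S_1 + 1.5S_2) = (2.5)(1.5)Var(S_1) + (-1)(1.5)Var(S_2) + [(2.5)(1.5) + (-1)(1.5)]Cov(S_1,S_2)
= 3.75·1.44 + -1.5·0.16 + 2.25·-0.144 = 4.836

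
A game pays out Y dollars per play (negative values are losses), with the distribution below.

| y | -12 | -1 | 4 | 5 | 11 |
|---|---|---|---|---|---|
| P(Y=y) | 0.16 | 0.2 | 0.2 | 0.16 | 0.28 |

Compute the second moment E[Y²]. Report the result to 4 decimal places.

E[Y²] = (-12)²(0.16) + (-1)²(0.2) + (4)²(0.2) + (5)²(0.16) + (11)²(0.28) = 64.32

64.3200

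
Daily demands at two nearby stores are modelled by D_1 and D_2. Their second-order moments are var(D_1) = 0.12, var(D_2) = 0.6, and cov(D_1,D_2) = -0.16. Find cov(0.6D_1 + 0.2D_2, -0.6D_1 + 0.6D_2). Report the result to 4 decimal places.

cov(0.6D_1 + 0.2D_2, -0.6D_1 + 0.6D_2) = (0.6)(-0.6)var(D_1) + (0.2)(0.6)var(D_2) + [(0.6)(0.6) + (0.2)(-0.6)]cov(D_1,D_2)
= -0.36·0.12 + 0.12·0.6 + 0.24·-0.16 = -0.0096

-0.0096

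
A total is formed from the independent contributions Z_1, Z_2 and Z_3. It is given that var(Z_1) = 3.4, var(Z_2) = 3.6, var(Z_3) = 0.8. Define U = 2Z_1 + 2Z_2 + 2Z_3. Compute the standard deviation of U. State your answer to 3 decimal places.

By independence, var(U) = (2)²var(Z_1) + (2)²var(Z_2) + (2)²var(Z_3)
= (2)²·3.4 + (2)²·3.6 + (2)²·0.8 = 31.2
sd(U) = √31.2 ≈ 5.586

5.586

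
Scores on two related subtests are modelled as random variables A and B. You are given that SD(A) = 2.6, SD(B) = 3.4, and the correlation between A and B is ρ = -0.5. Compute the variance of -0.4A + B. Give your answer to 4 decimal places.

Var(A) = (2.6)² = 6.76;  Var(B) = (3.4)² = 11.56
cov(A,B) = ρ·SD(A)·SD(B) = -0.5·2.6·3.4 = -4.42
Var(-0.4A + B) = (-0.4)²·Var(A) + (1)²·Var(B) + 2·(-0.4)·(1)·cov(A,B)
= 0.16·6.76 + 1·11.56 + -0.8·-4.42 = 16.1776

16.1776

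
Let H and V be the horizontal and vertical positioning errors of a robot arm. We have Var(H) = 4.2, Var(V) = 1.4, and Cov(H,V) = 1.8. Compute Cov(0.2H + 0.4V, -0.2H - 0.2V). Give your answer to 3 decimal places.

-0.496

Cov(0.2H + 0.4V, -0.2H - 0.2V) = (0.2)(-0.2)Var(H) + (0.4)(-0.2)Var(V) + [(0.2)(-0.2) + (0.4)(-0.2)]Cov(H,V)
= -0.04·4.2 + -0.08·1.4 + -0.12·1.8 = -0.496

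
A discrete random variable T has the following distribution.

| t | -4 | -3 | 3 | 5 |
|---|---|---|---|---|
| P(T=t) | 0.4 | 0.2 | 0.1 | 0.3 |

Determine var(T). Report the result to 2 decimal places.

16.44

E[T] = (-4)(0.4) + (-3)(0.2) + (3)(0.1) + (5)(0.3) = -0.4
E[T²] = (-4)²(0.4) + (-3)²(0.2) + (3)²(0.1) + (5)²(0.3) = 16.6
var(T) = E[T²] − (E[T])² = 16.6 − (-0.4)² = 16.44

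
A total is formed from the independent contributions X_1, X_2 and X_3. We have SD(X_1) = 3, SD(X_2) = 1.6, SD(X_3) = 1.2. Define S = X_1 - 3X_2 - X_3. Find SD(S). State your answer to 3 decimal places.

5.786

var(X_1) = 9, var(X_2) = 2.56, var(X_3) = 1.44
By independence, var(S) = (1)²var(X_1) + (-3)²var(X_2) + (-1)²var(X_3)
= (1)²·9 + (-3)²·2.56 + (-1)²·1.44 = 33.48
SD(S) = √33.48 ≈ 5.786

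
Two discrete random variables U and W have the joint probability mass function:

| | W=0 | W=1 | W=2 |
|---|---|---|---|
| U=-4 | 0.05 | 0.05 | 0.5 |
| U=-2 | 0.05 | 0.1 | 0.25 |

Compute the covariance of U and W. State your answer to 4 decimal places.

E[U] = -3.2,  E[W] = 1.65
E[UW] = -5.4
Cov(U,W) = E[UW] − E[U]E[W] = -5.4 − (-3.2)(1.65) = -0.12

-0.1200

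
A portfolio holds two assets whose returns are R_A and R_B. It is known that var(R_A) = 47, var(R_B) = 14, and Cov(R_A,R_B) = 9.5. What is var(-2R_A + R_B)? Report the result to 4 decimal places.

var(-2R_A + R_B) = (-2)²·var(R_A) + (1)²·var(R_B) + 2·(-2)·(1)·Cov(R_A,R_B)
= 4·47 + 1·14 + -4·9.5 = 164

164.0000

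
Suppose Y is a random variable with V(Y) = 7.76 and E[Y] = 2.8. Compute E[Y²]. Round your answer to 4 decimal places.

15.6000

E[Y²] = V(Y) + (E[Y])² = 7.76 + (2.8)² = 15.6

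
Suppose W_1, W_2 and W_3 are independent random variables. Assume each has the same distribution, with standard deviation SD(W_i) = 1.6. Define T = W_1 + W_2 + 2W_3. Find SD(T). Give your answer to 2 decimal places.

3.92

Var(W_i) = (1.6)² = 2.56
By independence, Var(T) = (1)²Var(W_1) + (1)²Var(W_2) + (2)²Var(W_3)
= (1)²·2.56 + (1)²·2.56 + (2)²·2.56 = 15.36
SD(T) = √15.36 ≈ 3.92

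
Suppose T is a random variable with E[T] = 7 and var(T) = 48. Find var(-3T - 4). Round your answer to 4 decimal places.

var(-3T - 4) = (-3)²·var(T) = 9·48 = 432

432.0000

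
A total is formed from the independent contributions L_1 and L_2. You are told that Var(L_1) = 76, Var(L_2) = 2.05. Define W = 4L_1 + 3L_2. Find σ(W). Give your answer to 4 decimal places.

By independence, Var(W) = (4)²Var(L_1) + (3)²Var(L_2)
= (4)²·76 + (3)²·2.05 = 1234.45
σ(W) = √1234.45 ≈ 35.1347

35.1347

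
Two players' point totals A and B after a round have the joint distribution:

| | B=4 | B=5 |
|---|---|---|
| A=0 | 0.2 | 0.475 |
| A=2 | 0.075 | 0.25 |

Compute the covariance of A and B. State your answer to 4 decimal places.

E[A] = 0.65,  E[B] = 4.725
E[AB] = 3.1
Cov(A,B) = E[AB] − E[A]E[B] = 3.1 − (0.65)(4.725) = 0.02875

0.0288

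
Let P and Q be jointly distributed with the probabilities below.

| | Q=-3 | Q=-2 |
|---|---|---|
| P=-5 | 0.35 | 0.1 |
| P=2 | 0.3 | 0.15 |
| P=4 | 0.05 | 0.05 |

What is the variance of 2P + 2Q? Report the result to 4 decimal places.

58.1100

E[P] = -0.95,  E[Q] = -2.7,  E[PQ] = 2.85
var(P) = 14.65 − (-0.95)² = 13.7475;  var(Q) = 7.5 − (-2.7)² = 0.21
cov(P,Q) = 2.85 − (-0.95)(-2.7) = 0.285
var(2P + 2Q) = (2)²·13.7475 + (2)²·0.21 + 2·(2)·(2)·0.285 = 58.11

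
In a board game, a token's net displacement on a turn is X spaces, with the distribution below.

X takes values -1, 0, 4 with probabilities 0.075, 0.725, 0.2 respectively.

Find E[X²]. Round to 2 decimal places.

3.28

E[X²] = (-1)²(0.075) + (0)²(0.725) + (4)²(0.2) = 3.275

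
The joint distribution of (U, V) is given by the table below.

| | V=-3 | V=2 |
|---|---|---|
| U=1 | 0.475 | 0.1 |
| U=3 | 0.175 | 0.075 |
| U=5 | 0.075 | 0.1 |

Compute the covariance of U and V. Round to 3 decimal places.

E[U] = 2.2,  E[V] = -1.625
E[UV] = -2.475
Cov(U,V) = E[UV] − E[U]E[V] = -2.475 − (2.2)(-1.625) = 1.1

1.100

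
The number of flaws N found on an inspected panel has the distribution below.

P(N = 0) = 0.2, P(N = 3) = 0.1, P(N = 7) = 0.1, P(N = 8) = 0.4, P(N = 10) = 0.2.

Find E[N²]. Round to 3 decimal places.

E[N²] = (0)²(0.2) + (3)²(0.1) + (7)²(0.1) + (8)²(0.4) + (10)²(0.2) = 51.4

51.400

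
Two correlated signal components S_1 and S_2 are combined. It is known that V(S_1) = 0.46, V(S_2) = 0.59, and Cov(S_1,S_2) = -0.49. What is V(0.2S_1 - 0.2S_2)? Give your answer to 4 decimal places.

0.0812

V(0.2S_1 - 0.2S_2) = (0.2)²·V(S_1) + (-0.2)²·V(S_2) + 2·(0.2)·(-0.2)·Cov(S_1,S_2)
= 0.04·0.46 + 0.04·0.59 + -0.08·-0.49 = 0.0812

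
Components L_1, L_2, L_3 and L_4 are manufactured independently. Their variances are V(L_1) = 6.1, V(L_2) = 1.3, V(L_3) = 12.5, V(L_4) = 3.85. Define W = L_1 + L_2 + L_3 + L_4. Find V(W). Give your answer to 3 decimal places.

By independence, V(W) = (1)²V(L_1) + (1)²V(L_2) + (1)²V(L_3) + (1)²V(L_4)
= (1)²·6.1 + (1)²·1.3 + (1)²·12.5 + (1)²·3.85 = 23.75

23.750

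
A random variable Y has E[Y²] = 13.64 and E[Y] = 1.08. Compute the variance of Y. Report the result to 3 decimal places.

var(Y) = 13.64 − (1.08)² = 12.4736

12.474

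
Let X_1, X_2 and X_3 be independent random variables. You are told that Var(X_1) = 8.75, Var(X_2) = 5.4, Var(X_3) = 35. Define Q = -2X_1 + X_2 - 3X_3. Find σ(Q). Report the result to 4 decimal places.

By independence, Var(Q) = (-2)²Var(X_1) + (1)²Var(X_2) + (-3)²Var(X_3)
= (-2)²·8.75 + (1)²·5.4 + (-3)²·35 = 355.4
σ(Q) = √355.4 ≈ 18.8521

18.8521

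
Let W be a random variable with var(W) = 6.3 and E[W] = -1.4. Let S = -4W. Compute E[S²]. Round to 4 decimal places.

132.1600

E[-4W] = -4·-1.4 = 5.6
var(-4W) = (-4)²·6.3 = 100.8
E[S²] = var(S) + (E[S])² = 100.8 + (5.6)² = 132.16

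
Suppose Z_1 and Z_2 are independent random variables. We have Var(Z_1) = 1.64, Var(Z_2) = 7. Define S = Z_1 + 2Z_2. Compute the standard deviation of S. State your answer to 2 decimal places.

5.44

By independence, Var(S) = (1)²Var(Z_1) + (2)²Var(Z_2)
= (1)²·1.64 + (2)²·7 = 29.64
SD(S) = √29.64 ≈ 5.44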